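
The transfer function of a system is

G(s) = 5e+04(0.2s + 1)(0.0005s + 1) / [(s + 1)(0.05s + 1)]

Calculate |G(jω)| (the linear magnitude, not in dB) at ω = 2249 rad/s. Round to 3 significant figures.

134

At ω = 2249 rad/s:
zero (1 + j2249·0.2) = 1 + j449.8 → |·| ≈ 449.8, ∠ ≈ 89.87°
zero (1 + j2249·0.0005) = 1 + j1.1245 → |·| ≈ 1.5048, ∠ ≈ 48.35°
pole (1 + j2249·1) = 1 + j2249 → |·| ≈ 2249, ∠ ≈ 89.97°
pole (1 + j2249·0.05) = 1 + j112.45 → |·| ≈ 112.45, ∠ ≈ 89.49°
|G| = 5e+04 · 449.8 · 1.5048 / (2249 · 112.45) ≈ 133.82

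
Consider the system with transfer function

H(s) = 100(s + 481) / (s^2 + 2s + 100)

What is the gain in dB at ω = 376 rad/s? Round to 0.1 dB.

At s = jω = j376:
zero (s+481): 481 + j376 → |·| = √(481²+376²) = √372737 ≈ 610.52, ∠ = arctan(376/481) ≈ 38.01°
quadratic: (j376)² + 2·j376 + 100 = -141276 + j752 → |·| ≈ 1.4128e+05, ∠ ≈ 179.70°
|H| = 100 · 610.52 / 1.4128e+05 ≈ 0.43213
Gain = 20 log₁₀(0.43213) ≈ -7.29 dB

-7.3 dB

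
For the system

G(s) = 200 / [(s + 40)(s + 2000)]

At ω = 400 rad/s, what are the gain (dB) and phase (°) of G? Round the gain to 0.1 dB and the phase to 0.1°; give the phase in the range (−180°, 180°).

At s = jω = j400:
pole (s+40): 40 + j400 → |·| = √(40²+400²) = √161600 ≈ 402, ∠ = arctan(400/40) ≈ 84.29°
pole (s+2000): 2000 + j400 → |·| = √(2000²+400²) = √4160000 ≈ 2039.6, ∠ = arctan(400/2000) ≈ 11.31°
|G| = 200 / 8.1992e+05 ≈ 0.00024393
Gain = 20 log₁₀(0.00024393) ≈ -72.25 dB
∠G = 0.00° − 95.60° = -95.60°

-72.3 dB, -95.6°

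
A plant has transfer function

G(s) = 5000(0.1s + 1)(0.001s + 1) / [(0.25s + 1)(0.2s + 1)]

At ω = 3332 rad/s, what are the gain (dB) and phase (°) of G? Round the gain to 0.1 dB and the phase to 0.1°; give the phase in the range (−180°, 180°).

20.4 dB, -16.7°

At ω = 3332 rad/s:
zero (1 + j3332·0.1) = 1 + j333.2 → |·| ≈ 333.2, ∠ ≈ 89.83°
zero (1 + j3332·0.001) = 1 + j3.332 → |·| ≈ 3.4788, ∠ ≈ 73.29°
pole (1 + j3332·0.25) = 1 + j833 → |·| ≈ 833, ∠ ≈ 89.93°
pole (1 + j3332·0.2) = 1 + j666.4 → |·| ≈ 666.4, ∠ ≈ 89.91°
|G| = 5000 · 333.2 · 3.4788 / (833 · 666.4) ≈ 10.441
Gain = 20 log₁₀(10.441) ≈ 20.37 dB
∠G = (89.83° + 73.29°) − (89.93° + 89.91°) = -16.72°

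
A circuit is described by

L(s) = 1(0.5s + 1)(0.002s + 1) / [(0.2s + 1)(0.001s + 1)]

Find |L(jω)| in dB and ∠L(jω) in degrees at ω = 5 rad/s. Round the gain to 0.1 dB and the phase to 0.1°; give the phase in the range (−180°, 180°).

At ω = 5 rad/s:
zero (1 + j5·0.5) = 1 + j2.5 → |·| ≈ 2.6926, ∠ ≈ 68.20°
zero (1 + j5·0.002) = 1 + j0.01 → |·| ≈ 1, ∠ ≈ 0.57°
pole (1 + j5·0.2) = 1 + j1 → |·| ≈ 1.4142, ∠ ≈ 45.00°
pole (1 + j5·0.001) = 1 + j0.005 → |·| ≈ 1, ∠ ≈ 0.29°
|L| = 1 · 2.6926 · 1 / (1.4142 · 1) ≈ 1.904
Gain = 20 log₁₀(1.904) ≈ 5.59 dB
∠L = (68.20° + 0.57°) − (45.00° + 0.29°) = 23.48°

5.6 dB, 23.5°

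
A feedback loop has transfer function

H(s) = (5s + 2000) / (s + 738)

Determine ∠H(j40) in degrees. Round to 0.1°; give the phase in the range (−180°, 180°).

Substitute s = j40:
Numerator: 5(j40) + 2000 = 2000 + j200
Denominator: (j40) + 738 = 738 + j40
|N| = √(2000² + 200²) ≈ 2010, ∠N ≈ 5.71°
|D| = √(738² + 40²) ≈ 739.08, ∠D ≈ 3.10°
∠H = 5.71° − 3.10° = 2.61°

2.6°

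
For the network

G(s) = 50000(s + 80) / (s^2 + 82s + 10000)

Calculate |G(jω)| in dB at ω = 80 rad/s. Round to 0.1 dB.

At s = jω = j80:
zero (s+80): 80 + j80 → |·| = √(80²+80²) = √12800 ≈ 113.14, ∠ = arctan(80/80) ≈ 45.00°
quadratic: (j80)² + 82·j80 + 10000 = 3600 + j6560 → |·| ≈ 7482.9, ∠ ≈ 61.24°
|G| = 50000 · 113.14 / 7482.9 ≈ 755.99
Gain = 20 log₁₀(755.99) ≈ 57.57 dB

57.6 dB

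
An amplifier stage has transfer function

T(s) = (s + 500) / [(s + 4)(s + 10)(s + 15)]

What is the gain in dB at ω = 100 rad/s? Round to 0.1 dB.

At s = jω = j100:
zero (s+500): 500 + j100 → |·| = √(500²+100²) = √260000 ≈ 509.9, ∠ = arctan(100/500) ≈ 11.31°
pole (s+4): 4 + j100 → |·| = √(4²+100²) = √10016 ≈ 100.08, ∠ = arctan(100/4) ≈ 87.71°
pole (s+10): 10 + j100 → |·| = √(10²+100²) = √10100 ≈ 100.5, ∠ = arctan(100/10) ≈ 84.29°
pole (s+15): 15 + j100 → |·| = √(15²+100²) = √10225 ≈ 101.12, ∠ = arctan(100/15) ≈ 81.47°
|T| = 1 · 509.9 / 1.0171e+06 ≈ 0.00050133
Gain = 20 log₁₀(0.00050133) ≈ -66.00 dB

-66.0 dB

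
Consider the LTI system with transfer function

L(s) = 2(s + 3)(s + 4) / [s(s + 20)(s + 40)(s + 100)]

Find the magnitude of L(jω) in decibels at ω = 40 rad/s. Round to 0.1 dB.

-70.6 dB

At s = jω = j40:
zero (s+3): 3 + j40 → |·| = √(3²+40²) = √1609 ≈ 40.112, ∠ = arctan(40/3) ≈ 85.71°
zero (s+4): 4 + j40 → |·| = √(4²+40²) = √1616 ≈ 40.2, ∠ = arctan(40/4) ≈ 84.29°
pole (s+20): 20 + j40 → |·| = √(20²+40²) = √2000 ≈ 44.721, ∠ = arctan(40/20) ≈ 63.43°
pole (s+40): 40 + j40 → |·| = √(40²+40²) = √3200 ≈ 56.569, ∠ = arctan(40/40) ≈ 45.00°
pole (s+100): 100 + j40 → |·| = √(100²+40²) = √11600 ≈ 107.7, ∠ = arctan(40/100) ≈ 21.80°
pole at origin: |s| = 40, ∠ = 90.00° (in denominator)
|L| = 2 · 1612.5 / 1.0898e+07 ≈ 0.00029593
Gain = 20 log₁₀(0.00029593) ≈ -70.58 dB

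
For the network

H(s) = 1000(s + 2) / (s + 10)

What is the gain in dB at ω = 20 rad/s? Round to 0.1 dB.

At s = jω = j20:
zero (s+2): 2 + j20 → |·| = √(2²+20²) = √404 ≈ 20.1, ∠ = arctan(20/2) ≈ 84.29°
pole (s+10): 10 + j20 → |·| = √(10²+20²) = √500 ≈ 22.361, ∠ = arctan(20/10) ≈ 63.43°
|H| = 1000 · 20.1 / 22.361 ≈ 898.89
Gain = 20 log₁₀(898.89) ≈ 59.07 dB

59.1 dB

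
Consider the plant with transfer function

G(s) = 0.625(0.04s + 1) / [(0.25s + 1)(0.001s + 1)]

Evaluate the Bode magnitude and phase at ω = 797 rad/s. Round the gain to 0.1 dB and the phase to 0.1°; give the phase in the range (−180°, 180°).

-22.1 dB, -40.1°

At ω = 797 rad/s:
zero (1 + j797·0.04) = 1 + j31.88 → |·| ≈ 31.896, ∠ ≈ 88.20°
pole (1 + j797·0.25) = 1 + j199.25 → |·| ≈ 199.25, ∠ ≈ 89.71°
pole (1 + j797·0.001) = 1 + j0.797 → |·| ≈ 1.2788, ∠ ≈ 38.55°
|G| = 0.625 · 31.896 / (199.25 · 1.2788) ≈ 0.078238
Gain = 20 log₁₀(0.078238) ≈ -22.13 dB
∠G = (88.20°) − (89.71° + 38.55°) = -40.06°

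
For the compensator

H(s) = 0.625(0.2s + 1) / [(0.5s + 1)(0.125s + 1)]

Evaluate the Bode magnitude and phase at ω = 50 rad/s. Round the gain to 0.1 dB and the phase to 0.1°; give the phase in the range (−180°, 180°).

-28.0 dB, -84.3°

At ω = 50 rad/s:
zero (1 + j50·0.2) = 1 + j10 → |·| ≈ 10.05, ∠ ≈ 84.29°
pole (1 + j50·0.5) = 1 + j25 → |·| ≈ 25.02, ∠ ≈ 87.71°
pole (1 + j50·0.125) = 1 + j6.25 → |·| ≈ 6.3295, ∠ ≈ 80.91°
|H| = 0.625 · 10.05 / (25.02 · 6.3295) ≈ 0.039663
Gain = 20 log₁₀(0.039663) ≈ -28.03 dB
∠H = (84.29°) − (87.71° + 80.91°) = -84.33°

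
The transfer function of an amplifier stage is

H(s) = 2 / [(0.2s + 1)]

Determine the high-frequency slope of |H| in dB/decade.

Each pole contributes −20 dB/decade at high frequency; each zero contributes +20 dB/decade.
Net: 0 zero(s) − 1 pole(s) → -20 dB/decade.

-20 dB/decade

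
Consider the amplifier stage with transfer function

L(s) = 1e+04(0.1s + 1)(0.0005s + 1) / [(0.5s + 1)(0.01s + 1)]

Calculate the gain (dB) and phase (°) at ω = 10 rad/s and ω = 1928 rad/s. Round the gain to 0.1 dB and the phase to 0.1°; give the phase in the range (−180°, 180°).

ω = 10: 68.8 dB, -39.1°; ω = 1928: 43.2 dB, -43.3°

At ω = 10 rad/s:
zero (1 + j10·0.1) = 1 + j1 → |·| ≈ 1.4142, ∠ ≈ 45.00°
zero (1 + j10·0.0005) = 1 + j0.005 → |·| ≈ 1, ∠ ≈ 0.29°
pole (1 + j10·0.5) = 1 + j5 → |·| ≈ 5.099, ∠ ≈ 78.69°
pole (1 + j10·0.01) = 1 + j0.1 → |·| ≈ 1.005, ∠ ≈ 5.71°
|L| = 1e+04 · 1.4142 · 1 / (5.099 · 1.005) ≈ 2759.7
Gain = 20 log₁₀(2759.7) ≈ 68.82 dB
∠L = (45.00° + 0.29°) − (78.69° + 5.71°) = -39.11°

At ω = 1928 rad/s:
zero (1 + j1928·0.1) = 1 + j192.8 → |·| ≈ 192.8, ∠ ≈ 89.70°
zero (1 + j1928·0.0005) = 1 + j0.964 → |·| ≈ 1.389, ∠ ≈ 43.95°
pole (1 + j1928·0.5) = 1 + j964 → |·| ≈ 964, ∠ ≈ 89.94°
pole (1 + j1928·0.01) = 1 + j19.28 → |·| ≈ 19.306, ∠ ≈ 87.03°
|L| = 1e+04 · 192.8 · 1.389 / (964 · 19.306) ≈ 143.89
Gain = 20 log₁₀(143.89) ≈ 43.16 dB
∠L = (89.70° + 43.95°) − (89.94° + 87.03°) = -43.32°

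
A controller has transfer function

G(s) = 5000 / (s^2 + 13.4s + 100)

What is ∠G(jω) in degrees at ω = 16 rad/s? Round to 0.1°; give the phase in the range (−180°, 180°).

-126.0°

At s = jω = j16:
quadratic: (j16)² + 13.4·j16 + 100 = -156 + j214.4 → |·| ≈ 265.15, ∠ ≈ 126.04°
∠G = 0.00° − 126.04° = -126.04°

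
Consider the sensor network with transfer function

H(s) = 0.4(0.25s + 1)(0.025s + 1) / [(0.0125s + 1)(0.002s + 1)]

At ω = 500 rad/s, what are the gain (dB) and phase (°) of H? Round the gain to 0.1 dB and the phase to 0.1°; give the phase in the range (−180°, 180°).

At ω = 500 rad/s:
zero (1 + j500·0.25) = 1 + j125 → |·| ≈ 125, ∠ ≈ 89.54°
zero (1 + j500·0.025) = 1 + j12.5 → |·| ≈ 12.54, ∠ ≈ 85.43°
pole (1 + j500·0.0125) = 1 + j6.25 → |·| ≈ 6.3295, ∠ ≈ 80.91°
pole (1 + j500·0.002) = 1 + j1 → |·| ≈ 1.4142, ∠ ≈ 45.00°
|H| = 0.4 · 125 · 12.54 / (6.3295 · 1.4142) ≈ 70.047
Gain = 20 log₁₀(70.047) ≈ 36.91 dB
∠H = (89.54° + 85.43°) − (80.91° + 45.00°) = 49.06°

36.9 dB, 49.1°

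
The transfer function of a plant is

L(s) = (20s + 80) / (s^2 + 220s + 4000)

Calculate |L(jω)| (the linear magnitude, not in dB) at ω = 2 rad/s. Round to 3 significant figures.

Substitute s = j2:
Numerator: 20(j2) + 80 = 80 + j40
Denominator: (j2)^2 + 220(j2) + 4000 = 3996 + j440
|N| = √(80² + 40²) ≈ 89.443, ∠N ≈ 26.57°
|D| = √(3996² + 440²) ≈ 4020.2, ∠D ≈ 6.28°
|L| = 89.443 / 4020.2 ≈ 0.022248

0.0222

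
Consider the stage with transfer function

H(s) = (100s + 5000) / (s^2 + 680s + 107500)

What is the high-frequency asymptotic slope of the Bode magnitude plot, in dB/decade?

Each pole contributes −20 dB/decade at high frequency; each zero contributes +20 dB/decade.
Net: 1 zero(s) − 2 pole(s) → -20 dB/decade.

-20 dB/decade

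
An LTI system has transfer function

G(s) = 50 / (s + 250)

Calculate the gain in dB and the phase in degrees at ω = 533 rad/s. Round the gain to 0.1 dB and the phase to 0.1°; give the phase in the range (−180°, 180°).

-21.4 dB, -64.9°

Substitute s = j533:
Numerator: 50 = 50 + j0
Denominator: (j533) + 250 = 250 + j533
|N| = √(50² + 0²) ≈ 50, ∠N ≈ 0.00°
|D| = √(250² + 533²) ≈ 588.72, ∠D ≈ 64.87°
|G| = 50 / 588.72 ≈ 0.08493
Gain = 20 log₁₀(0.08493) ≈ -21.42 dB
∠G = 0.00° − 64.87° = -64.87°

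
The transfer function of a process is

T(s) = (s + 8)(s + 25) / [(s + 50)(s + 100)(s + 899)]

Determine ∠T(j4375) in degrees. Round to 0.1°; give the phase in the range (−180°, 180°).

At s = jω = j4375:
zero (s+8): 8 + j4375 → |·| = √(8²+4375²) = √19140689 ≈ 4375, ∠ = arctan(4375/8) ≈ 89.90°
zero (s+25): 25 + j4375 → |·| = √(25²+4375²) = √19141250 ≈ 4375.1, ∠ = arctan(4375/25) ≈ 89.67°
pole (s+50): 50 + j4375 → |·| = √(50²+4375²) = √19143125 ≈ 4375.3, ∠ = arctan(4375/50) ≈ 89.35°
pole (s+100): 100 + j4375 → |·| = √(100²+4375²) = √19150625 ≈ 4376.1, ∠ = arctan(4375/100) ≈ 88.69°
pole (s+899): 899 + j4375 → |·| = √(899²+4375²) = √19948826 ≈ 4466.4, ∠ = arctan(4375/899) ≈ 78.39°
∠T = 179.57° − 256.43° = -76.86°

-76.9°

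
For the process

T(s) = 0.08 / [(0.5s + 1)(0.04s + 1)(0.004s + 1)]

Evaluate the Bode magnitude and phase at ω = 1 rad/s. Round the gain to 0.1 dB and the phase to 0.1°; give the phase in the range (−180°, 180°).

At ω = 1 rad/s:
pole (1 + j1·0.5) = 1 + j0.5 → |·| ≈ 1.118, ∠ ≈ 26.57°
pole (1 + j1·0.04) = 1 + j0.04 → |·| ≈ 1.0008, ∠ ≈ 2.29°
pole (1 + j1·0.004) = 1 + j0.004 → |·| ≈ 1, ∠ ≈ 0.23°
|T| = 0.08 · 1 / (1.118 · 1.0008 · 1) ≈ 0.071499
Gain = 20 log₁₀(0.071499) ≈ -22.91 dB
∠T = (0°) − (26.57° + 2.29° + 0.23°) = -29.09°

-22.9 dB, -29.1°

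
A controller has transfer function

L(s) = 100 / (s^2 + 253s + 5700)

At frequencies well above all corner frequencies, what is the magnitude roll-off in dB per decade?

Each pole contributes −20 dB/decade at high frequency; each zero contributes +20 dB/decade.
Net: 0 zero(s) − 2 pole(s) → -40 dB/decade.

-40 dB/decade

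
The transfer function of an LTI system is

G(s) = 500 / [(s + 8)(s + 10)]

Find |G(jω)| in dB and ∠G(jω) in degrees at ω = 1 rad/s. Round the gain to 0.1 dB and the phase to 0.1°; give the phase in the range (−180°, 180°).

At s = jω = j1:
pole (s+8): 8 + j1 → |·| = √(8²+1²) = √65 ≈ 8.0623, ∠ = arctan(1/8) ≈ 7.13°
pole (s+10): 10 + j1 → |·| = √(10²+1²) = √101 ≈ 10.05, ∠ = arctan(1/10) ≈ 5.71°
|G| = 500 / 81.026 ≈ 6.1709
Gain = 20 log₁₀(6.1709) ≈ 15.81 dB
∠G = 0.00° − 12.84° = -12.84°

15.8 dB, -12.8°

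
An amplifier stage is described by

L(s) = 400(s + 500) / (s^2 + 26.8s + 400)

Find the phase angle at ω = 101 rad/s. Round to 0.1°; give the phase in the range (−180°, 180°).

-153.1°

At s = jω = j101:
zero (s+500): 500 + j101 → |·| = √(500²+101²) = √260201 ≈ 510.1, ∠ = arctan(101/500) ≈ 11.42°
quadratic: (j101)² + 26.8·j101 + 400 = -9801 + j2706.8 → |·| ≈ 10168, ∠ ≈ 164.56°
∠L = 11.42° − 164.56° = -153.14°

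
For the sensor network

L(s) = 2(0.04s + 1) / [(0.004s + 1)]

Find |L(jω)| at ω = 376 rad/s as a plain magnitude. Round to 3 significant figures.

At ω = 376 rad/s:
zero (1 + j376·0.04) = 1 + j15.04 → |·| ≈ 15.073, ∠ ≈ 86.20°
pole (1 + j376·0.004) = 1 + j1.504 → |·| ≈ 1.8061, ∠ ≈ 56.38°
|L| = 2 · 15.073 / (1.8061) ≈ 16.691

16.7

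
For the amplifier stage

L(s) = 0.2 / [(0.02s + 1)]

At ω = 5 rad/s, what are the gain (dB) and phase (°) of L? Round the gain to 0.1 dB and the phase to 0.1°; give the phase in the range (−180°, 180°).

-14.0 dB, -5.7°

At ω = 5 rad/s:
pole (1 + j5·0.02) = 1 + j0.1 → |·| ≈ 1.005, ∠ ≈ 5.71°
|L| = 0.2 · 1 / (1.005) ≈ 0.199
Gain = 20 log₁₀(0.199) ≈ -14.02 dB
∠L = (0°) − (5.71°) = -5.71°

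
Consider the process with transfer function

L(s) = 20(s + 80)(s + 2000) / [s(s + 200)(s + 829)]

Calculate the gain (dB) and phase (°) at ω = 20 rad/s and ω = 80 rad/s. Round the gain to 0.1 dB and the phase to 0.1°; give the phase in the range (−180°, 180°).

ω = 20: -0.1 dB, -82.5°; ω = 80: -10.0 dB, -70.0°

At s = jω = j20:
zero (s+80): 80 + j20 → |·| = √(80²+20²) = √6800 ≈ 82.462, ∠ = arctan(20/80) ≈ 14.04°
zero (s+2000): 2000 + j20 → |·| = √(2000²+20²) = √4000400 ≈ 2000.1, ∠ = arctan(20/2000) ≈ 0.57°
pole (s+200): 200 + j20 → |·| = √(200²+20²) = √40400 ≈ 201, ∠ = arctan(20/200) ≈ 5.71°
pole (s+829): 829 + j20 → |·| = √(829²+20²) = √687641 ≈ 829.24, ∠ = arctan(20/829) ≈ 1.38°
pole at origin: |s| = 20, ∠ = 90.00° (in denominator)
|L| = 20 · 1.6493e+05 / 3.3335e+06 ≈ 0.98953
Gain = 20 log₁₀(0.98953) ≈ -0.09 dB
∠L = 14.61° − 97.09° = -82.48°

At s = jω = j80:
zero (s+80): 80 + j80 → |·| = √(80²+80²) = √12800 ≈ 113.14, ∠ = arctan(80/80) ≈ 45.00°
zero (s+2000): 2000 + j80 → |·| = √(2000²+80²) = √4006400 ≈ 2001.6, ∠ = arctan(80/2000) ≈ 2.29°
pole (s+200): 200 + j80 → |·| = √(200²+80²) = √46400 ≈ 215.41, ∠ = arctan(80/200) ≈ 21.80°
pole (s+829): 829 + j80 → |·| = √(829²+80²) = √693641 ≈ 832.85, ∠ = arctan(80/829) ≈ 5.51°
pole at origin: |s| = 80, ∠ = 90.00° (in denominator)
|L| = 20 · 2.2646e+05 / 1.4352e+07 ≈ 0.31558
Gain = 20 log₁₀(0.31558) ≈ -10.02 dB
∠L = 47.29° − 117.31° = -70.02°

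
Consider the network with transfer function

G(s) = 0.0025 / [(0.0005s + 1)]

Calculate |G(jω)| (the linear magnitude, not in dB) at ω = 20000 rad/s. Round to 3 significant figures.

0.000249

At ω = 20000 rad/s:
pole (1 + j20000·0.0005) = 1 + j10 → |·| ≈ 10.05, ∠ ≈ 84.29°
|G| = 0.0025 · 1 / (10.05) ≈ 0.00024876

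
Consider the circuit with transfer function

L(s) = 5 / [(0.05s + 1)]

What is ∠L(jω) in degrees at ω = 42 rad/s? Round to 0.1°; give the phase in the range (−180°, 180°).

At ω = 42 rad/s:
pole (1 + j42·0.05) = 1 + j2.1 → |·| ≈ 2.3259, ∠ ≈ 64.54°
∠L = (0°) − (64.54°) = -64.54°

-64.5°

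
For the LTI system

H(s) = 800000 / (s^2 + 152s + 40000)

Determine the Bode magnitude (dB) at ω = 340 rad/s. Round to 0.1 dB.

18.8 dB

At s = jω = j340:
quadratic: (j340)² + 152·j340 + 40000 = -75600 + j51680 → |·| ≈ 91576, ∠ ≈ 145.64°
|H| = 800000 / 91576 ≈ 8.7359
Gain = 20 log₁₀(8.7359) ≈ 18.83 dB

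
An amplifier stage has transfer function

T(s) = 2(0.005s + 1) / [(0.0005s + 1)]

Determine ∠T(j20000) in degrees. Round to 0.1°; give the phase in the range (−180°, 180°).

5.1°

At ω = 20000 rad/s:
zero (1 + j20000·0.005) = 1 + j100 → |·| ≈ 100, ∠ ≈ 89.43°
pole (1 + j20000·0.0005) = 1 + j10 → |·| ≈ 10.05, ∠ ≈ 84.29°
∠T = (89.43°) − (84.29°) = 5.14°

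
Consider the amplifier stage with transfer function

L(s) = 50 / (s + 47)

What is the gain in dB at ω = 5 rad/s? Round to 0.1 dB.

At s = jω = j5:
pole (s+47): 47 + j5 → |·| = √(47²+5²) = √2234 ≈ 47.265, ∠ = arctan(5/47) ≈ 6.07°
|L| = 50 / 47.265 ≈ 1.0579
Gain = 20 log₁₀(1.0579) ≈ 0.49 dB

0.5 dB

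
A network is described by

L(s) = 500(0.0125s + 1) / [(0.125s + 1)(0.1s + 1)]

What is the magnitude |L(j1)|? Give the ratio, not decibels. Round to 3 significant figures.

494

At ω = 1 rad/s:
zero (1 + j1·0.0125) = 1 + j0.0125 → |·| ≈ 1.0001, ∠ ≈ 0.72°
pole (1 + j1·0.125) = 1 + j0.125 → |·| ≈ 1.0078, ∠ ≈ 7.13°
pole (1 + j1·0.1) = 1 + j0.1 → |·| ≈ 1.005, ∠ ≈ 5.71°
|L| = 500 · 1.0001 / (1.0078 · 1.005) ≈ 493.71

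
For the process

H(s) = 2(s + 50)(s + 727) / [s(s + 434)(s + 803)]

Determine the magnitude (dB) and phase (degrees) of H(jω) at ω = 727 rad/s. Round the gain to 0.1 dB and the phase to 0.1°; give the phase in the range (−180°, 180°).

-53.0 dB, -60.3°

At s = jω = j727:
zero (s+50): 50 + j727 → |·| = √(50²+727²) = √531029 ≈ 728.72, ∠ = arctan(727/50) ≈ 86.07°
zero (s+727): 727 + j727 → |·| = √(727²+727²) = √1057058 ≈ 1028.1, ∠ = arctan(727/727) ≈ 45.00°
pole (s+434): 434 + j727 → |·| = √(434²+727²) = √716885 ≈ 846.69, ∠ = arctan(727/434) ≈ 59.16°
pole (s+803): 803 + j727 → |·| = √(803²+727²) = √1173338 ≈ 1083.2, ∠ = arctan(727/803) ≈ 42.16°
pole at origin: |s| = 727, ∠ = 90.00° (in denominator)
|H| = 2 · 7.492e+05 / 6.6676e+08 ≈ 0.0022473
Gain = 20 log₁₀(0.0022473) ≈ -52.97 dB
∠H = 131.07° − 191.32° = -60.25°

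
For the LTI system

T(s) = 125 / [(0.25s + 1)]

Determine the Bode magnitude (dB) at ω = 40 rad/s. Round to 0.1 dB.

At ω = 40 rad/s:
pole (1 + j40·0.25) = 1 + j10 → |·| ≈ 10.05, ∠ ≈ 84.29°
|T| = 125 · 1 / (10.05) ≈ 12.438
Gain = 20 log₁₀(12.438) ≈ 21.90 dB

21.9 dB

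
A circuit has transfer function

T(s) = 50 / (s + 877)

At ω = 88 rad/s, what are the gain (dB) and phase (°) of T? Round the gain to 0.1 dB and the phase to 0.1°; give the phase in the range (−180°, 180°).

-24.9 dB, -5.7°

At s = jω = j88:
pole (s+877): 877 + j88 → |·| = √(877²+88²) = √776873 ≈ 881.4, ∠ = arctan(88/877) ≈ 5.73°
|T| = 50 / 881.4 ≈ 0.056728
Gain = 20 log₁₀(0.056728) ≈ -24.92 dB
∠T = 0.00° − 5.73° = -5.73°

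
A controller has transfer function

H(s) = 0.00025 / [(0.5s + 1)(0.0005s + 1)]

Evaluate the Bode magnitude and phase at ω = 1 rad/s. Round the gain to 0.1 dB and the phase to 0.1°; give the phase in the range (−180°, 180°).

-73.0 dB, -26.6°

At ω = 1 rad/s:
pole (1 + j1·0.5) = 1 + j0.5 → |·| ≈ 1.118, ∠ ≈ 26.57°
pole (1 + j1·0.0005) = 1 + j0.0005 → |·| ≈ 1, ∠ ≈ 0.03°
|H| = 0.00025 · 1 / (1.118 · 1) ≈ 0.00022361
Gain = 20 log₁₀(0.00022361) ≈ -73.01 dB
∠H = (0°) − (26.57° + 0.03°) = -26.60°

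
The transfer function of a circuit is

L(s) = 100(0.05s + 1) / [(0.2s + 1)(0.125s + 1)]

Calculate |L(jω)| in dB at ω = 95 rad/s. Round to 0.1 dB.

At ω = 95 rad/s:
zero (1 + j95·0.05) = 1 + j4.75 → |·| ≈ 4.8541, ∠ ≈ 78.11°
pole (1 + j95·0.2) = 1 + j19 → |·| ≈ 19.026, ∠ ≈ 86.99°
pole (1 + j95·0.125) = 1 + j11.875 → |·| ≈ 11.917, ∠ ≈ 85.19°
|L| = 100 · 4.8541 / (19.026 · 11.917) ≈ 2.1409
Gain = 20 log₁₀(2.1409) ≈ 6.61 dB

6.6 dB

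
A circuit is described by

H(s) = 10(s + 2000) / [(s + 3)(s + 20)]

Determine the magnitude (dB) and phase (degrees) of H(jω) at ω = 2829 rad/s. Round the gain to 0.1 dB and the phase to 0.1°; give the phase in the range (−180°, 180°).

At s = jω = j2829:
zero (s+2000): 2000 + j2829 → |·| = √(2000²+2829²) = √12003241 ≈ 3464.6, ∠ = arctan(2829/2000) ≈ 54.74°
pole (s+3): 3 + j2829 → |·| = √(3²+2829²) = √8003250 ≈ 2829, ∠ = arctan(2829/3) ≈ 89.94°
pole (s+20): 20 + j2829 → |·| = √(20²+2829²) = √8003641 ≈ 2829.1, ∠ = arctan(2829/20) ≈ 89.59°
|H| = 10 · 3464.6 / 8.0035e+06 ≈ 0.0043289
Gain = 20 log₁₀(0.0043289) ≈ -47.27 dB
∠H = 54.74° − 179.53° = -124.79°

-47.3 dB, -124.8°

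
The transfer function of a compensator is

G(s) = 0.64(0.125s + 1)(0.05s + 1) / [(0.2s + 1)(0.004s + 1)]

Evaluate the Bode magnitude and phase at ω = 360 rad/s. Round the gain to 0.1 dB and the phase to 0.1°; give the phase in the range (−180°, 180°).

At ω = 360 rad/s:
zero (1 + j360·0.125) = 1 + j45 → |·| ≈ 45.011, ∠ ≈ 88.73°
zero (1 + j360·0.05) = 1 + j18 → |·| ≈ 18.028, ∠ ≈ 86.82°
pole (1 + j360·0.2) = 1 + j72 → |·| ≈ 72.007, ∠ ≈ 89.20°
pole (1 + j360·0.004) = 1 + j1.44 → |·| ≈ 1.7532, ∠ ≈ 55.22°
|G| = 0.64 · 45.011 · 18.028 / (72.007 · 1.7532) ≈ 4.1138
Gain = 20 log₁₀(4.1138) ≈ 12.28 dB
∠G = (88.73° + 86.82°) − (89.20° + 55.22°) = 31.13°

12.3 dB, 31.1°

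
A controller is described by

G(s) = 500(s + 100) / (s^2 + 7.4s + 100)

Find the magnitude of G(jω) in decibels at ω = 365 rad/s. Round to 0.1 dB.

At s = jω = j365:
zero (s+100): 100 + j365 → |·| = √(100²+365²) = √143225 ≈ 378.45, ∠ = arctan(365/100) ≈ 74.68°
quadratic: (j365)² + 7.4·j365 + 100 = -133125 + j2701 → |·| ≈ 1.3315e+05, ∠ ≈ 178.84°
|G| = 500 · 378.45 / 1.3315e+05 ≈ 1.4211
Gain = 20 log₁₀(1.4211) ≈ 3.05 dB

3.1 dB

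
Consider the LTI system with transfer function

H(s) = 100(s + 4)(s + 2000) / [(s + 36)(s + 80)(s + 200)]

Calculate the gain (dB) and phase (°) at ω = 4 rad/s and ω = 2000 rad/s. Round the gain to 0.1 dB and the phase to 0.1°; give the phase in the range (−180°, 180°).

ω = 4: 5.8 dB, 34.8°; ω = 2000: -23.1 dB, -126.1°

At s = jω = j4:
zero (s+4): 4 + j4 → |·| = √(4²+4²) = √32 ≈ 5.6569, ∠ = arctan(4/4) ≈ 45.00°
zero (s+2000): 2000 + j4 → |·| = √(2000²+4²) = √4000016 ≈ 2000, ∠ = arctan(4/2000) ≈ 0.11°
pole (s+36): 36 + j4 → |·| = √(36²+4²) = √1312 ≈ 36.222, ∠ = arctan(4/36) ≈ 6.34°
pole (s+80): 80 + j4 → |·| = √(80²+4²) = √6416 ≈ 80.1, ∠ = arctan(4/80) ≈ 2.86°
pole (s+200): 200 + j4 → |·| = √(200²+4²) = √40016 ≈ 200.04, ∠ = arctan(4/200) ≈ 1.15°
|H| = 100 · 11314 / 5.8039e+05 ≈ 1.9494
Gain = 20 log₁₀(1.9494) ≈ 5.80 dB
∠H = 45.11° − 10.35° = 34.76°

At s = jω = j2000:
zero (s+4): 4 + j2000 → |·| = √(4²+2000²) = √4000016 ≈ 2000, ∠ = arctan(2000/4) ≈ 89.89°
zero (s+2000): 2000 + j2000 → |·| = √(2000²+2000²) = √8000000 ≈ 2828.4, ∠ = arctan(2000/2000) ≈ 45.00°
pole (s+36): 36 + j2000 → |·| = √(36²+2000²) = √4001296 ≈ 2000.3, ∠ = arctan(2000/36) ≈ 88.97°
pole (s+80): 80 + j2000 → |·| = √(80²+2000²) = √4006400 ≈ 2001.6, ∠ = arctan(2000/80) ≈ 87.71°
pole (s+200): 200 + j2000 → |·| = √(200²+2000²) = √4040000 ≈ 2010, ∠ = arctan(2000/200) ≈ 84.29°
|H| = 100 · 5.6568e+06 / 8.0476e+09 ≈ 0.070292
Gain = 20 log₁₀(0.070292) ≈ -23.06 dB
∠H = 134.89° − 260.97° = -126.08°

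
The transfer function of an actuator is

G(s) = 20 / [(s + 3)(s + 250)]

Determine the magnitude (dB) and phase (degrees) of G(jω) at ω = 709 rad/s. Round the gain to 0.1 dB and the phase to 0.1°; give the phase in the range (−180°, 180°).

At s = jω = j709:
pole (s+3): 3 + j709 → |·| = √(3²+709²) = √502690 ≈ 709.01, ∠ = arctan(709/3) ≈ 89.76°
pole (s+250): 250 + j709 → |·| = √(250²+709²) = √565181 ≈ 751.79, ∠ = arctan(709/250) ≈ 70.58°
|G| = 20 / 5.3303e+05 ≈ 3.7521e-05
Gain = 20 log₁₀(3.7521e-05) ≈ -88.51 dB
∠G = 0.00° − 160.34° = -160.34°

-88.5 dB, -160.3°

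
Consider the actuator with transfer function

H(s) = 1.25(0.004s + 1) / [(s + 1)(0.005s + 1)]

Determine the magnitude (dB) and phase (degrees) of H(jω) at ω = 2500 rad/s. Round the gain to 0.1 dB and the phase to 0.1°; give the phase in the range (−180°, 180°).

At ω = 2500 rad/s:
zero (1 + j2500·0.004) = 1 + j10 → |·| ≈ 10.05, ∠ ≈ 84.29°
pole (1 + j2500·1) = 1 + j2500 → |·| ≈ 2500, ∠ ≈ 89.98°
pole (1 + j2500·0.005) = 1 + j12.5 → |·| ≈ 12.54, ∠ ≈ 85.43°
|H| = 1.25 · 10.05 / (2500 · 12.54) ≈ 0.00040072
Gain = 20 log₁₀(0.00040072) ≈ -67.94 dB
∠H = (84.29°) − (89.98° + 85.43°) = -91.12°

-67.9 dB, -91.1°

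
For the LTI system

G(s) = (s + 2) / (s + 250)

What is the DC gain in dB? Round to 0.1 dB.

G(0) = 2 / 250 = 0.008
20 log₁₀(0.008) ≈ -41.94 dB

-41.9 dB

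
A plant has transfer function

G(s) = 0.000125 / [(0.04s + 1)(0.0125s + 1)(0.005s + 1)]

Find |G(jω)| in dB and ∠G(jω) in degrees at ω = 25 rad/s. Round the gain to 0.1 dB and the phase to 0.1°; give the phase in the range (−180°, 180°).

-81.5 dB, -69.5°

At ω = 25 rad/s:
pole (1 + j25·0.04) = 1 + j1 → |·| ≈ 1.4142, ∠ ≈ 45.00°
pole (1 + j25·0.0125) = 1 + j0.3125 → |·| ≈ 1.0477, ∠ ≈ 17.35°
pole (1 + j25·0.005) = 1 + j0.125 → |·| ≈ 1.0078, ∠ ≈ 7.13°
|G| = 0.000125 · 1 / (1.4142 · 1.0477 · 1.0078) ≈ 8.3712e-05
Gain = 20 log₁₀(8.3712e-05) ≈ -81.54 dB
∠G = (0°) − (45.00° + 17.35° + 7.13°) = -69.48°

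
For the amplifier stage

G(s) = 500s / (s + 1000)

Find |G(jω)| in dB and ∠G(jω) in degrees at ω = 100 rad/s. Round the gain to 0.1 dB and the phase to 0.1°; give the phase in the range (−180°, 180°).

33.9 dB, 84.3°

At s = jω = j100:
zero at origin: s = j100 → |·| = 100, ∠ = 90.00°
pole (s+1000): 1000 + j100 → |·| = √(1000²+100²) = √1010000 ≈ 1005, ∠ = arctan(100/1000) ≈ 5.71°
|G| = 500 · 100 / 1005 ≈ 49.751
Gain = 20 log₁₀(49.751) ≈ 33.94 dB
∠G = 90.00° − 5.71° = 84.29°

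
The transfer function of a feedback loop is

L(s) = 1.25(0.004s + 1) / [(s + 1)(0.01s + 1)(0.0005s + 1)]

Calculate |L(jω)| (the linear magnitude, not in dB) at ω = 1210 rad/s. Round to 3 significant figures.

At ω = 1210 rad/s:
zero (1 + j1210·0.004) = 1 + j4.84 → |·| ≈ 4.9422, ∠ ≈ 78.33°
pole (1 + j1210·1) = 1 + j1210 → |·| ≈ 1210, ∠ ≈ 89.95°
pole (1 + j1210·0.01) = 1 + j12.1 → |·| ≈ 12.141, ∠ ≈ 85.28°
pole (1 + j1210·0.0005) = 1 + j0.605 → |·| ≈ 1.1688, ∠ ≈ 31.17°
|L| = 1.25 · 4.9422 / (1210 · 12.141 · 1.1688) ≈ 0.00035979

0.000360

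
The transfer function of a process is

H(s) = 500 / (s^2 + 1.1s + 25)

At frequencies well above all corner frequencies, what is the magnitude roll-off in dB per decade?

Each pole contributes −20 dB/decade at high frequency; each zero contributes +20 dB/decade.
Net: 0 zero(s) − 2 pole(s) → -40 dB/decade.

-40 dB/decade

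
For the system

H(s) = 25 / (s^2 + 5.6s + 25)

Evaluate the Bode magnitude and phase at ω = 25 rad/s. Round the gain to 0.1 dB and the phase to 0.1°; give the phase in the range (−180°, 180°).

At s = jω = j25:
quadratic: (j25)² + 5.6·j25 + 25 = -600 + j140 → |·| ≈ 616.12, ∠ ≈ 166.87°
|H| = 25 / 616.12 ≈ 0.040577
Gain = 20 log₁₀(0.040577) ≈ -27.83 dB
∠H = 0.00° − 166.87° = -166.87°

-27.8 dB, -166.9°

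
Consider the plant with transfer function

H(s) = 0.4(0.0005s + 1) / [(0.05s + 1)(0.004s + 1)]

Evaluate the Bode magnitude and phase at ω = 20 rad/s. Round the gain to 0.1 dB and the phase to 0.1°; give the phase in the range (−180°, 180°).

At ω = 20 rad/s:
zero (1 + j20·0.0005) = 1 + j0.01 → |·| ≈ 1, ∠ ≈ 0.57°
pole (1 + j20·0.05) = 1 + j1 → |·| ≈ 1.4142, ∠ ≈ 45.00°
pole (1 + j20·0.004) = 1 + j0.08 → |·| ≈ 1.0032, ∠ ≈ 4.57°
|H| = 0.4 · 1 / (1.4142 · 1.0032) ≈ 0.28194
Gain = 20 log₁₀(0.28194) ≈ -11.00 dB
∠H = (0.57°) − (45.00° + 4.57°) = -49.00°

-11.0 dB, -49.0°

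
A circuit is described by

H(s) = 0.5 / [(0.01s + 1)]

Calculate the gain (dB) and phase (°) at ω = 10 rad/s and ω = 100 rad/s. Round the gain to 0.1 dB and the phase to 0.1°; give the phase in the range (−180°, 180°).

At ω = 10 rad/s:
pole (1 + j10·0.01) = 1 + j0.1 → |·| ≈ 1.005, ∠ ≈ 5.71°
|H| = 0.5 · 1 / (1.005) ≈ 0.49751
Gain = 20 log₁₀(0.49751) ≈ -6.06 dB
∠H = (0°) − (5.71°) = -5.71°

At ω = 100 rad/s:
pole (1 + j100·0.01) = 1 + j1 → |·| ≈ 1.4142, ∠ ≈ 45.00°
|H| = 0.5 · 1 / (1.4142) ≈ 0.35356
Gain = 20 log₁₀(0.35356) ≈ -9.03 dB
∠H = (0°) − (45.00°) = -45.00°

ω = 10: -6.1 dB, -5.7°; ω = 100: -9.0 dB, -45.0°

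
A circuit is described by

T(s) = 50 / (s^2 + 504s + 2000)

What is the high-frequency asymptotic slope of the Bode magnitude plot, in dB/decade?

-40 dB/decade

Each pole contributes −20 dB/decade at high frequency; each zero contributes +20 dB/decade.
Net: 0 zero(s) − 2 pole(s) → -40 dB/decade.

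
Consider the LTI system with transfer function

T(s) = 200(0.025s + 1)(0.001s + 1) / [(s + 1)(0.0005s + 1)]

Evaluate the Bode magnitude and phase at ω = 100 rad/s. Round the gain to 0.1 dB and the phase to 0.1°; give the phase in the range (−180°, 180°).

14.7 dB, -18.4°

At ω = 100 rad/s:
zero (1 + j100·0.025) = 1 + j2.5 → |·| ≈ 2.6926, ∠ ≈ 68.20°
zero (1 + j100·0.001) = 1 + j0.1 → |·| ≈ 1.005, ∠ ≈ 5.71°
pole (1 + j100·1) = 1 + j100 → |·| ≈ 100, ∠ ≈ 89.43°
pole (1 + j100·0.0005) = 1 + j0.05 → |·| ≈ 1.0012, ∠ ≈ 2.86°
|T| = 200 · 2.6926 · 1.005 / (100 · 1.0012) ≈ 5.4056
Gain = 20 log₁₀(5.4056) ≈ 14.66 dB
∠T = (68.20° + 5.71°) − (89.43° + 2.86°) = -18.38°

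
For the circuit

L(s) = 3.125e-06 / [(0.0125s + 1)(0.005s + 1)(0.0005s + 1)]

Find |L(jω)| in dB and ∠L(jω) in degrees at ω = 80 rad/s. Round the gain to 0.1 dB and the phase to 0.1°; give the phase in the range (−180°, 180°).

-113.8 dB, -69.1°

At ω = 80 rad/s:
pole (1 + j80·0.0125) = 1 + j1 → |·| ≈ 1.4142, ∠ ≈ 45.00°
pole (1 + j80·0.005) = 1 + j0.4 → |·| ≈ 1.077, ∠ ≈ 21.80°
pole (1 + j80·0.0005) = 1 + j0.04 → |·| ≈ 1.0008, ∠ ≈ 2.29°
|L| = 3.125e-06 · 1 / (1.4142 · 1.077 · 1.0008) ≈ 2.0501e-06
Gain = 20 log₁₀(2.0501e-06) ≈ -113.76 dB
∠L = (0°) − (45.00° + 21.80° + 2.29°) = -69.09°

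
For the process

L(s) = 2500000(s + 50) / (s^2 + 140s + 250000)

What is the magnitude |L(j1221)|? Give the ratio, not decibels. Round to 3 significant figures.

2.44e+03

At s = jω = j1221:
zero (s+50): 50 + j1221 → |·| = √(50²+1221²) = √1493341 ≈ 1222, ∠ = arctan(1221/50) ≈ 87.66°
quadratic: (j1221)² + 140·j1221 + 250000 = -1240841 + j170940 → |·| ≈ 1.2526e+06, ∠ ≈ 172.16°
|L| = 2500000 · 1222 / 1.2526e+06 ≈ 2438.9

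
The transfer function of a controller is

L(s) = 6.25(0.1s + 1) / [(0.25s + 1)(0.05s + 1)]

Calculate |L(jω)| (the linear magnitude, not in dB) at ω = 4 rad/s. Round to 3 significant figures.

At ω = 4 rad/s:
zero (1 + j4·0.1) = 1 + j0.4 → |·| ≈ 1.077, ∠ ≈ 21.80°
pole (1 + j4·0.25) = 1 + j1 → |·| ≈ 1.4142, ∠ ≈ 45.00°
pole (1 + j4·0.05) = 1 + j0.2 → |·| ≈ 1.0198, ∠ ≈ 11.31°
|L| = 6.25 · 1.077 / (1.4142 · 1.0198) ≈ 4.6673

4.67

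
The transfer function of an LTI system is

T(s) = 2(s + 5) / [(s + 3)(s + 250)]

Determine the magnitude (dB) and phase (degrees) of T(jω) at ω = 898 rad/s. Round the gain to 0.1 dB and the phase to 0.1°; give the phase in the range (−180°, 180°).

At s = jω = j898:
zero (s+5): 5 + j898 → |·| = √(5²+898²) = √806429 ≈ 898.01, ∠ = arctan(898/5) ≈ 89.68°
pole (s+3): 3 + j898 → |·| = √(3²+898²) = √806413 ≈ 898.01, ∠ = arctan(898/3) ≈ 89.81°
pole (s+250): 250 + j898 → |·| = √(250²+898²) = √868904 ≈ 932.15, ∠ = arctan(898/250) ≈ 74.44°
|T| = 2 · 898.01 / 8.3708e+05 ≈ 0.0021456
Gain = 20 log₁₀(0.0021456) ≈ -53.37 dB
∠T = 89.68° − 164.25° = -74.57°

-53.4 dB, -74.6°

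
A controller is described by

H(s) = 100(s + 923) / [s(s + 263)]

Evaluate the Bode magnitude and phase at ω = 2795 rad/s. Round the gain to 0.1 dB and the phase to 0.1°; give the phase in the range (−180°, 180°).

-28.5 dB, -102.9°

At s = jω = j2795:
zero (s+923): 923 + j2795 → |·| = √(923²+2795²) = √8663954 ≈ 2943.5, ∠ = arctan(2795/923) ≈ 71.73°
pole (s+263): 263 + j2795 → |·| = √(263²+2795²) = √7881194 ≈ 2807.3, ∠ = arctan(2795/263) ≈ 84.62°
pole at origin: |s| = 2795, ∠ = 90.00° (in denominator)
|H| = 100 · 2943.5 / 7.8464e+06 ≈ 0.037514
Gain = 20 log₁₀(0.037514) ≈ -28.52 dB
∠H = 71.73° − 174.62° = -102.89°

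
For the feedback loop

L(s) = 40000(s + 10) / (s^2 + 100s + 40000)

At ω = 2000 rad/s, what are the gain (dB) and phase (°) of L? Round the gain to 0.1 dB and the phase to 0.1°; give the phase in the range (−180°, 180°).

At s = jω = j2000:
zero (s+10): 10 + j2000 → |·| = √(10²+2000²) = √4000100 ≈ 2000, ∠ = arctan(2000/10) ≈ 89.71°
quadratic: (j2000)² + 100·j2000 + 40000 = -3960000 + j200000 → |·| ≈ 3.965e+06, ∠ ≈ 177.11°
|L| = 40000 · 2000 / 3.965e+06 ≈ 20.177
Gain = 20 log₁₀(20.177) ≈ 26.10 dB
∠L = 89.71° − 177.11° = -87.40°

26.1 dB, -87.4°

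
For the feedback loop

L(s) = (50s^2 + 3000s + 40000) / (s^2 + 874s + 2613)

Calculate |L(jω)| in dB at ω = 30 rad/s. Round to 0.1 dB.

10.7 dB

Substitute s = j30:
Numerator: 50(j30)^2 + 3000(j30) + 40000 = -5000 + j90000
Denominator: (j30)^2 + 874(j30) + 2613 = 1713 + j26220
|N| = √(5000² + 90000²) ≈ 90139, ∠N ≈ 93.18°
|D| = √(1713² + 26220²) ≈ 26276, ∠D ≈ 86.26°
|L| = 90139 / 26276 ≈ 3.4305
Gain = 20 log₁₀(3.4305) ≈ 10.71 dB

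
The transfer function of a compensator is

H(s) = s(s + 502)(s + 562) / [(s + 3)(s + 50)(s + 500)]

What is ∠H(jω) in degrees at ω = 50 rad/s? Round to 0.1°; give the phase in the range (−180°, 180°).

At s = jω = j50:
zero (s+502): 502 + j50 → |·| = √(502²+50²) = √254504 ≈ 504.48, ∠ = arctan(50/502) ≈ 5.69°
zero (s+562): 562 + j50 → |·| = √(562²+50²) = √318344 ≈ 564.22, ∠ = arctan(50/562) ≈ 5.08°
zero at origin: s = j50 → |·| = 50, ∠ = 90.00°
pole (s+3): 3 + j50 → |·| = √(3²+50²) = √2509 ≈ 50.09, ∠ = arctan(50/3) ≈ 86.57°
pole (s+50): 50 + j50 → |·| = √(50²+50²) = √5000 ≈ 70.711, ∠ = arctan(50/50) ≈ 45.00°
pole (s+500): 500 + j50 → |·| = √(500²+50²) = √252500 ≈ 502.49, ∠ = arctan(50/500) ≈ 5.71°
∠H = 100.77° − 137.28° = -36.51°

-36.5°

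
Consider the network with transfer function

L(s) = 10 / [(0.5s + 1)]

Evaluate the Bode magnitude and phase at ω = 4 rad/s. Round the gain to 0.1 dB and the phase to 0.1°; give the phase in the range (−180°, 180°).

At ω = 4 rad/s:
pole (1 + j4·0.5) = 1 + j2 → |·| ≈ 2.2361, ∠ ≈ 63.43°
|L| = 10 · 1 / (2.2361) ≈ 4.4721
Gain = 20 log₁₀(4.4721) ≈ 13.01 dB
∠L = (0°) − (63.43°) = -63.43°

13.0 dB, -63.4°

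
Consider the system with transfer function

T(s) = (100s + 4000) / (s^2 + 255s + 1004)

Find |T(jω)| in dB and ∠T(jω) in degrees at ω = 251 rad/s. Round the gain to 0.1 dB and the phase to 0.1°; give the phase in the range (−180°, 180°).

-10.9 dB, -53.1°

Substitute s = j251:
Numerator: 100(j251) + 4000 = 4000 + j25100
Denominator: (j251)^2 + 255(j251) + 1004 = -61997 + j64005
|N| = √(4000² + 25100²) ≈ 25417, ∠N ≈ 80.95°
|D| = √(61997² + 64005²) ≈ 89108, ∠D ≈ 134.09°
|T| = 25417 / 89108 ≈ 0.28524
Gain = 20 log₁₀(0.28524) ≈ -10.90 dB
∠T = 80.95° − 134.09° = -53.14°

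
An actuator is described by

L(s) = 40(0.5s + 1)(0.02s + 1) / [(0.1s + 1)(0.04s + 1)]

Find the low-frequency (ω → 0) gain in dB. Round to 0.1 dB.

32.0 dB

L(0) = 40 · 1 / 1 = 40
20 log₁₀(40) ≈ 32.04 dB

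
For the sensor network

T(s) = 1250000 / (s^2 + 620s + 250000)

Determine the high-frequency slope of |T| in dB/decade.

Each pole contributes −20 dB/decade at high frequency; each zero contributes +20 dB/decade.
Net: 0 zero(s) − 2 pole(s) → -40 dB/decade.

-40 dB/decade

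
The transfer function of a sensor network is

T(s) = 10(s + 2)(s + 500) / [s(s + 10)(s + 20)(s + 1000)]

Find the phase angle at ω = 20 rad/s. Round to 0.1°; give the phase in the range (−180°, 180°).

At s = jω = j20:
zero (s+2): 2 + j20 → |·| = √(2²+20²) = √404 ≈ 20.1, ∠ = arctan(20/2) ≈ 84.29°
zero (s+500): 500 + j20 → |·| = √(500²+20²) = √250400 ≈ 500.4, ∠ = arctan(20/500) ≈ 2.29°
pole (s+10): 10 + j20 → |·| = √(10²+20²) = √500 ≈ 22.361, ∠ = arctan(20/10) ≈ 63.43°
pole (s+20): 20 + j20 → |·| = √(20²+20²) = √800 ≈ 28.284, ∠ = arctan(20/20) ≈ 45.00°
pole (s+1000): 1000 + j20 → |·| = √(1000²+20²) = √1000400 ≈ 1000.2, ∠ = arctan(20/1000) ≈ 1.15°
pole at origin: |s| = 20, ∠ = 90.00° (in denominator)
∠T = 86.58° − 199.58° = -113.00°

-113.0°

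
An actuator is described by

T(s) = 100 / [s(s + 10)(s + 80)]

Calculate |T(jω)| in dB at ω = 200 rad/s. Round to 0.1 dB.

At s = jω = j200:
pole (s+10): 10 + j200 → |·| = √(10²+200²) = √40100 ≈ 200.25, ∠ = arctan(200/10) ≈ 87.14°
pole (s+80): 80 + j200 → |·| = √(80²+200²) = √46400 ≈ 215.41, ∠ = arctan(200/80) ≈ 68.20°
pole at origin: |s| = 200, ∠ = 90.00° (in denominator)
|T| = 100 / 8.6272e+06 ≈ 1.1591e-05
Gain = 20 log₁₀(1.1591e-05) ≈ -98.72 dB

-98.7 dB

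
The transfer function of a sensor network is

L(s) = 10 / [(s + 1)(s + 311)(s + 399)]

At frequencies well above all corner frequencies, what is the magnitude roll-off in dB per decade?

-60 dB/decade

Each pole contributes −20 dB/decade at high frequency; each zero contributes +20 dB/decade.
Net: 0 zero(s) − 3 pole(s) → -60 dB/decade.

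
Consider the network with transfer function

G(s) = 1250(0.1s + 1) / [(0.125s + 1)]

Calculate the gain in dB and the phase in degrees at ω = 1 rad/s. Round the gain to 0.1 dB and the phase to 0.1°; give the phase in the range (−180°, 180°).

61.9 dB, -1.4°

At ω = 1 rad/s:
zero (1 + j1·0.1) = 1 + j0.1 → |·| ≈ 1.005, ∠ ≈ 5.71°
pole (1 + j1·0.125) = 1 + j0.125 → |·| ≈ 1.0078, ∠ ≈ 7.13°
|G| = 1250 · 1.005 / (1.0078) ≈ 1246.5
Gain = 20 log₁₀(1246.5) ≈ 61.91 dB
∠G = (5.71°) − (7.13°) = -1.42°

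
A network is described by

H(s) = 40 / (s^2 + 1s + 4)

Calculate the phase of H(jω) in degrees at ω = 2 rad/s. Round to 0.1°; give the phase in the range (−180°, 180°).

At s = jω = j2:
quadratic: (j2)² + 1·j2 + 4 = 0 + j2 → |·| ≈ 2, ∠ ≈ 90.00°
∠H = 0.00° − 90.00° = -90.00°

-90.0°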